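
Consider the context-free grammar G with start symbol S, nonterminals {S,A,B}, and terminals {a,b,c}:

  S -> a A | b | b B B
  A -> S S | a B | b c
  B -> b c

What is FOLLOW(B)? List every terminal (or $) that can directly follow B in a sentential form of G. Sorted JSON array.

FIRST sets, iterate to fixpoint:
round 1:
  A via A→a B: +{a}
  A via A→b c: +{b}
  B via B→b c: +{b}
  S via S→a A: +{a}
  S via S→b: +{b}
  FIRST[S]={a,b}  FIRST[A]={a,b}  FIRST[B]={b}
round 2: done
  FIRST[S]={a,b}  FIRST[A]={a,b}  FIRST[B]={b}

Compute FOLLOW by fixpoint:
FOLLOW(S) := {$}
pass 1:
  A→S S: FOLLOW(S) ⊇ FIRST(S) = {a,b}; new: +{a,b}
  S→a A: FOLLOW(A) ⊇ FOLLOW(S) ⊇ {$,a,b}; new: +{$,a,b}
  S→b B B: FOLLOW(B) ⊇ FIRST(B) = {b}; new: +{b}
  S→b B B: FOLLOW(B) ⊇ FOLLOW(S) ⊇ {$,a,b}; new: +{$,a}
  FOLLOW(S)={$,a,b}  FOLLOW(A)={$,a,b}  FOLLOW(B)={$,a,b}
pass 2: (stable)
  FOLLOW(S)={$,a,b}  FOLLOW(A)={$,a,b}  FOLLOW(B)={$,a,b}

FOLLOW(B) = ["$", "a", "b"]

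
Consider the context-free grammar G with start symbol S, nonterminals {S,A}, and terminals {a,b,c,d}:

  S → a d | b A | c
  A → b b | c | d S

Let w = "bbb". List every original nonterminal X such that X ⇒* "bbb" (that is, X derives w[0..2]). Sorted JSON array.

Convert to CNF:
  S -> T0 A | T2 T1 | c
  A -> T0 T0 | T1 S | c
  T0 -> b
  T1 -> d
  T2 -> a

Fill CYK table bottom-up — only the sub-triangle for w[0..2]:
  [0..0]={T0}  "b"  orig:{}
  [1..1]={T0}  "b"  orig:{}
  [2..2]={T0}  "b"  orig:{}
  [0..1]={A}  "bb"
  [1..2]={A}  "bb"
  [0..2]={S}  "bbb"

Original NTs in T[0,2] deriving "bbb": ["S"]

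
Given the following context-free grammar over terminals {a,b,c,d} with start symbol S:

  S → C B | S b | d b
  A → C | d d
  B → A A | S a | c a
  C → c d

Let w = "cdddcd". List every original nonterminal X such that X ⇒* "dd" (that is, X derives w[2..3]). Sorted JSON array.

CNF form of G:
  S -> C B | S T3 | T1 T3
  A -> T0 T1 | T1 T1
  B -> A A | S T2 | T0 T2
  C -> T0 T1
  T0 -> c
  T1 -> d
  T2 -> a
  T3 -> b

CYK table (by increasing span) — only the sub-triangle for w[2..3]:
  T[2,2] 'd' = {T1}  orig:{}
  T[3,3] 'd' = {T1}  orig:{}
  T[2,3] 'dd' = {A}

Original NTs in T[2,3] deriving "dd": ["A"]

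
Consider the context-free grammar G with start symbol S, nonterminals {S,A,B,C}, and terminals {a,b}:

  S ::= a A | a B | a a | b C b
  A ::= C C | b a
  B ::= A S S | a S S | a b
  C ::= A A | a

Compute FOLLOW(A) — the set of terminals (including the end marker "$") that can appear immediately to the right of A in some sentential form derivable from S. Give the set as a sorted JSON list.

Compute FIRST by fixpoint:
iter 1:
  A via A→b a: +{b}
  B via B→A S S: +{b}
  B via B→a S S: +{a}
  C via C→A A: +{b}
  C via C→a: +{a}
  S via S→a A: +{a}
  S via S→b C b: +{b}
  S: {a,b}  A: {b}  B: {a,b}  C: {a,b}
iter 2:
  A via A→C C: +{a}
  S: {a,b}  A: {a,b}  B: {a,b}  C: {a,b}
iter 3: — fixpoint
  S: {a,b}  A: {a,b}  B: {a,b}  C: {a,b}

FOLLOW sets:
FOLLOW(S) := {$}
round 1:
  A→C C: FOLLOW(C) ⊇ FIRST(C) = {a,b}; new: +{a,b}
  B→A S S: FOLLOW(A) ⊇ FIRST(S) = {a,b}; new: +{a,b}
  B→A S S: FOLLOW(S) ⊇ FIRST(S) = {a,b}; new: +{a,b}
  S→a A: FOLLOW(A) ⊇ FOLLOW(S) ⊇ {$,a,b}; new: +{$}
  S→a B: FOLLOW(B) ⊇ FOLLOW(S) ⊇ {$,a,b}; new: +{$,a,b}
  S: {$,a,b}  A: {$,a,b}  B: {$,a,b}  C: {a,b}
round 2:
  A→C C: FOLLOW(C) ⊇ FOLLOW(A) ⊇ {$,a,b}; new: +{$}
  S: {$,a,b}  A: {$,a,b}  B: {$,a,b}  C: {$,a,b}
round 3: (no change)
  S: {$,a,b}  A: {$,a,b}  B: {$,a,b}  C: {$,a,b}

FOLLOW(A) = ["$", "a", "b"]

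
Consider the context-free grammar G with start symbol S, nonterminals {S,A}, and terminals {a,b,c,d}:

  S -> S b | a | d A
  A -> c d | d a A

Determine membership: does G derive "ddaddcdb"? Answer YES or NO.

CNF form of G:
  S -> S T3 | T1 A | a
  A -> T0 T1 | T1 X4
  T0 -> c
  T1 -> d
  T2 -> a
  T3 -> b
  X4 -> T2 A

CYK table (by increasing span):
  [0..0]={T1}  "d"  orig:{}
  [1..1]={T1}  "d"  orig:{}
  [2..2]={S,T2}  "a"  orig:{S}
  [3..3]={T1}  "d"  orig:{}
  [4..4]={T1}  "d"  orig:{}
  [5..5]={T0}  "c"  orig:{}
  [6..6]={T1}  "d"  orig:{}
  [7..7]={T3}  "b"  orig:{}
  [0..1]=∅  "dd"
  [1..2]=∅  "da"
  [2..3]=∅  "ad"
  [3..4]=∅  "dd"
  [4..5]=∅  "dc"
  [5..6]={A}  "cd"
  [6..7]=∅  "db"
  [0..2]=∅  "dda"
  [1..3]=∅  "dad"
  [2..4]=∅  "add"
  [3..5]=∅  "ddc"
  [4..6]={S}  "dcd"
  [5..7]=∅  "cdb"
  [0..3]=∅  "ddad"
  [1..4]=∅  "dadd"
  [2..5]=∅  "addc"
  [3..6]=∅  "ddcd"
  [4..7]={S}  "dcdb"
  [0..4]=∅  "ddadd"
  [1..5]=∅  "daddc"
  [2..6]=∅  "addcd"
  [3..7]=∅  "ddcdb"
  [0..5]=∅  "ddaddc"
  [1..6]=∅  "daddcd"
  [2..7]=∅  "addcdb"
  [0..6]=∅  "ddaddcd"
  [1..7]=∅  "daddcdb"
  [0..7]=∅  "ddaddcdb"

S ∉ T[0,7] ⇒ NO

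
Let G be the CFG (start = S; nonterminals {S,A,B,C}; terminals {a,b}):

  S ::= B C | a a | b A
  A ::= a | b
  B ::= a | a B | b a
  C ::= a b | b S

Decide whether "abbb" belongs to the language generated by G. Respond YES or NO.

CNF form of G:
  S -> B C | T0 T0 | T1 A
  A -> a | b
  B -> T0 B | T1 T0 | a
  C -> T0 T1 | T1 S
  T0 -> a
  T1 -> b

CYK table (by increasing span):
  [0..0]={A,B,T0}  "a"  orig:{A,B}
  [1..1]={A,T1}  "b"  orig:{A}
  [2..2]={A,T1}  "b"  orig:{A}
  [3..3]={A,T1}  "b"  orig:{A}
  [0..1]={C}  "ab"
  [1..2]={S}  "bb"
  [2..3]={S}  "bb"
  [0..2]=∅  "abb"
  [1..3]={C}  "bbb"
  [0..3]={S}  "abbb"

S ∈ T[0,3] ⇒ YES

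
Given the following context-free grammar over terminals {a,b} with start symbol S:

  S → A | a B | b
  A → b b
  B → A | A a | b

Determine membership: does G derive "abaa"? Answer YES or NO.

Convert to CNF:
  S -> T0 T0 | T1 B | b
  A -> T0 T0
  B -> A T1 | T0 T0 | b
  T0 -> b
  T1 -> a

CYK table (by increasing span):
  [0..0]={T1}  "a"  orig:{}
  [1..1]={B,S,T0}  "b"  orig:{B,S}
  [2..2]={T1}  "a"  orig:{}
  [3..3]={T1}  "a"  orig:{}
  [0..1]={S}  "ab"
  [1..2]=∅  "ba"
  [2..3]=∅  "aa"
  [0..2]=∅  "aba"
  [1..3]=∅  "baa"
  [0..3]=∅  "abaa"

S ∉ T[0,3] ⇒ NO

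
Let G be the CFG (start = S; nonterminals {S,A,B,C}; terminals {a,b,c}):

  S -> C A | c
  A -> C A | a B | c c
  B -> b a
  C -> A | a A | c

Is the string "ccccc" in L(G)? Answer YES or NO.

Convert to CNF:
  S -> C A | c
  A -> C A | T0 B | T1 T1
  B -> T2 T0
  C -> C A | T0 A | T0 B | T1 T1 | c
  T0 -> a
  T1 -> c
  T2 -> b

CYK fill:
  T[0,0] 'c' = {C,S,T1}  orig:{C,S}
  T[1,1] 'c' = {C,S,T1}  orig:{C,S}
  T[2,2] 'c' = {C,S,T1}  orig:{C,S}
  T[3,3] 'c' = {C,S,T1}  orig:{C,S}
  T[4,4] 'c' = {C,S,T1}  orig:{C,S}
  T[0,1] 'cc' = {A,C}
  T[1,2] 'cc' = {A,C}
  T[2,3] 'cc' = {A,C}
  T[3,4] 'cc' = {A,C}
  T[0,2] 'ccc' = {A,C,S}
  T[1,3] 'ccc' = {A,C,S}
  T[2,4] 'ccc' = {A,C,S}
  T[0,3] 'cccc' = {A,C,S}
  T[1,4] 'cccc' = {A,C,S}
  T[0,4] 'ccccc' = {A,C,S}

S ∈ T[0,4] ⇒ YES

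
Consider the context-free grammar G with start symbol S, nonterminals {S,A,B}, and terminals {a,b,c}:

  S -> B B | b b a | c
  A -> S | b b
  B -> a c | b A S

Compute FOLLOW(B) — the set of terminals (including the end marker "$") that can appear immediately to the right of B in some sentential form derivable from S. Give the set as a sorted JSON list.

FIRST iteration:
round 1:
  A via A→b b: +{b}
  B via B→a c: +{a}
  B via B→b A S: +{b}
  S via S→B B: +{a,b}
  S via S→c: +{c}
  S: {a,b,c}  A: {b}  B: {a,b}
round 2:
  A via A→S: +{a,c}
  S: {a,b,c}  A: {a,b,c}  B: {a,b}
round 3: — fixpoint
  S: {a,b,c}  A: {a,b,c}  B: {a,b}

FOLLOW sets:
FOLLOW(S) := {$}
pass 1:
  B→b A S: FOLLOW(A) ⊇ FIRST(S) = {a,b,c}; new: +{a,b,c}
  S→B B: FOLLOW(B) ⊇ FIRST(B) = {a,b}; new: +{a,b}
  S→B B: FOLLOW(B) ⊇ FOLLOW(S) ⊇ {$}; new: +{$}
  FOLLOW[S]={$}  FOLLOW[A]={a,b,c}  FOLLOW[B]={$,a,b}
pass 2:
  A→S: FOLLOW(S) ⊇ FOLLOW(A) ⊇ {a,b,c}; new: +{a,b,c}
  S→B B: FOLLOW(B) ⊇ FOLLOW(S) ⊇ {$,a,b,c}; new: +{c}
  FOLLOW[S]={$,a,b,c}  FOLLOW[A]={a,b,c}  FOLLOW[B]={$,a,b,c}
pass 3: (stable)
  FOLLOW[S]={$,a,b,c}  FOLLOW[A]={a,b,c}  FOLLOW[B]={$,a,b,c}

FOLLOW(B) = ["$", "a", "b", "c"]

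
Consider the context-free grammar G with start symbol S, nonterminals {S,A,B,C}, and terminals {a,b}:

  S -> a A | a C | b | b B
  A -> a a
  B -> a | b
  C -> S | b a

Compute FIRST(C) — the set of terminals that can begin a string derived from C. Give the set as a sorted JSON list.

Compute FIRST by fixpoint:
iter 1:
  A via A→a a: +{a}
  B via B→a: +{a}
  B via B→b: +{b}
  C via C→b a: +{b}
  S via S→a A: +{a}
  S via S→b: +{b}
  FIRST(S)={a,b}  FIRST(A)={a}  FIRST(B)={a,b}  FIRST(C)={b}
iter 2:
  C via C→S: +{a}
  FIRST(S)={a,b}  FIRST(A)={a}  FIRST(B)={a,b}  FIRST(C)={a,b}
iter 3: (stable)
  FIRST(S)={a,b}  FIRST(A)={a}  FIRST(B)={a,b}  FIRST(C)={a,b}

FIRST(C) = ["a", "b"]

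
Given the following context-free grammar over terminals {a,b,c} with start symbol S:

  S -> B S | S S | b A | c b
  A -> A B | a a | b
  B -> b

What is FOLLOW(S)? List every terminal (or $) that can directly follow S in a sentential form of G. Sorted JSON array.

FIRST sets, iterate to fixpoint:
[1]
  A via A→a a: +{a}
  A via A→b: +{b}
  B via B→b: +{b}
  S via S→B S: +{b}
  S via S→c b: +{c}
  FIRST[S]={b,c}  FIRST[A]={a,b}  FIRST[B]={b}
[2] (no change)
  FIRST[S]={b,c}  FIRST[A]={a,b}  FIRST[B]={b}

FOLLOW iteration:
initialize: $ ∈ FOLLOW(S)
pass 1:
  A→A B: FOLLOW(A) ⊇ FIRST(B) = {b}; new: +{b}
  A→A B: FOLLOW(B) ⊇ FOLLOW(A) ⊇ {b}; new: +{b}
  S→B S: FOLLOW(B) ⊇ FIRST(S) = {b,c}; new: +{c}
  S→S S: FOLLOW(S) ⊇ FIRST(S) = {b,c}; new: +{b,c}
  S→b A: FOLLOW(A) ⊇ FOLLOW(S) ⊇ {$,b,c}; new: +{$,c}
  FOLLOW(S)={$,b,c}  FOLLOW(A)={$,b,c}  FOLLOW(B)={b,c}
pass 2:
  A→A B: FOLLOW(B) ⊇ FOLLOW(A) ⊇ {$,b,c}; new: +{$}
  FOLLOW(S)={$,b,c}  FOLLOW(A)={$,b,c}  FOLLOW(B)={$,b,c}
pass 3: (stable)
  FOLLOW(S)={$,b,c}  FOLLOW(A)={$,b,c}  FOLLOW(B)={$,b,c}

FOLLOW(S) = ["$", "b", "c"]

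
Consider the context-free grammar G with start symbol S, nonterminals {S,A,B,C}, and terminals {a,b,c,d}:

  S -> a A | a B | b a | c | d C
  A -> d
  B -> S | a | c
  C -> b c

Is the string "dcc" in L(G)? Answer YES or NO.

CNF form of G:
  S -> T0 A | T0 B | T1 T0 | T2 C | c
  A -> d
  B -> T0 A | T0 B | T1 T0 | T2 C | a | c
  C -> T1 T3
  T0 -> a
  T1 -> b
  T2 -> d
  T3 -> c

CYK fill:
  T[0,0] 'd' = {A,T2}  orig:{A}
  T[1,1] 'c' = {B,S,T3}  orig:{B,S}
  T[2,2] 'c' = {B,S,T3}  orig:{B,S}
  T[0,1] 'dc' = ∅
  T[1,2] 'cc' = ∅
  T[0,2] 'dcc' = ∅

S ∉ T[0,2] ⇒ NO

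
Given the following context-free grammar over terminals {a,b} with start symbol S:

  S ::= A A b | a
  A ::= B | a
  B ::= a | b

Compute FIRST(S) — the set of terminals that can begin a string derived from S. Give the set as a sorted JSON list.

FIRST iteration:
[1]
  A via A→a: +{a}
  B via B→a: +{a}
  B via B→b: +{b}
  S via S→A A b: +{a}
  FIRST[S]={a}  FIRST[A]={a}  FIRST[B]={a,b}
[2]
  A via A→B: +{b}
  S via S→A A b: +{b}
  FIRST[S]={a,b}  FIRST[A]={a,b}  FIRST[B]={a,b}
[3] (stable)
  FIRST[S]={a,b}  FIRST[A]={a,b}  FIRST[B]={a,b}

FIRST(S) = ["a", "b"]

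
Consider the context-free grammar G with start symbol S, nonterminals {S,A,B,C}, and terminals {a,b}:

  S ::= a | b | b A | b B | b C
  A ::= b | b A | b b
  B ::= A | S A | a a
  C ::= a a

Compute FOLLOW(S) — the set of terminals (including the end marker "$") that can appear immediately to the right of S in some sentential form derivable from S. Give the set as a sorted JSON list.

FIRST iteration:
pass 1:
  A via A→b: +{b}
  B via B→A: +{b}
  B via B→a a: +{a}
  C via C→a a: +{a}
  S via S→a: +{a}
  S via S→b: +{b}
  S: {a,b}  A: {b}  B: {a,b}  C: {a}
pass 2: — fixpoint
  S: {a,b}  A: {b}  B: {a,b}  C: {a}

FOLLOW sets:
seed FOLLOW(S) with $
[1]
  B→S A: FOLLOW(S) ⊇ FIRST(A) = {b}; new: +{b}
  S→b A: FOLLOW(A) ⊇ FOLLOW(S) ⊇ {$,b}; new: +{$,b}
  S→b B: FOLLOW(B) ⊇ FOLLOW(S) ⊇ {$,b}; new: +{$,b}
  S→b C: FOLLOW(C) ⊇ FOLLOW(S) ⊇ {$,b}; new: +{$,b}
  FOLLOW[S]={$,b}  FOLLOW[A]={$,b}  FOLLOW[B]={$,b}  FOLLOW[C]={$,b}
[2] (stable)
  FOLLOW[S]={$,b}  FOLLOW[A]={$,b}  FOLLOW[B]={$,b}  FOLLOW[C]={$,b}

FOLLOW(S) = ["$", "b"]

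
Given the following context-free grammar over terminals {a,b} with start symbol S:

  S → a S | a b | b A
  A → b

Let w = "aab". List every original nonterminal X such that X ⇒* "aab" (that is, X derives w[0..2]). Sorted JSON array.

Convert to CNF:
  S -> T0 S | T0 T1 | T1 A
  A -> b
  T0 -> a
  T1 -> b

CYK fill, restricted to cells inside w[0..2]:
  [0..0]={T0}  "a"  orig:{}
  [1..1]={T0}  "a"  orig:{}
  [2..2]={A,T1}  "b"  orig:{A}
  [0..1]=∅  "aa"
  [1..2]={S}  "ab"
  [0..2]={S}  "aab"

Original NTs in T[0,2] deriving "aab": ["S"]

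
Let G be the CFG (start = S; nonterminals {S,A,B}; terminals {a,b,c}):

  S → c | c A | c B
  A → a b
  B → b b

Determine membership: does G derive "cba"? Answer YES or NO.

Convert to CNF:
  S -> T2 A | T2 B | c
  A -> T0 T1
  B -> T1 T1
  T0 -> a
  T1 -> b
  T2 -> c

CYK table (by increasing span):
  T[0,0] 'c' = {S,T2}  orig:{S}
  T[1,1] 'b' = {T1}  orig:{}
  T[2,2] 'a' = {T0}  orig:{}
  T[0,1] 'cb' = ∅
  T[1,2] 'ba' = ∅
  T[0,2] 'cba' = ∅

S ∉ T[0,2] ⇒ NO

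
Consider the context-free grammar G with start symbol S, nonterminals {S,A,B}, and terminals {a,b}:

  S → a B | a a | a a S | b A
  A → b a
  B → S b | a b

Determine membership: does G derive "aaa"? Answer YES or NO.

Convert to CNF:
  S -> T0 A | T1 B | T1 T1 | T1 X2
  A -> T0 T1
  B -> S T0 | T1 T0
  T0 -> b
  T1 -> a
  X2 -> T1 S

CYK fill:
  [0..0]={T1}  "a"  orig:{}
  [1..1]={T1}  "a"  orig:{}
  [2..2]={T1}  "a"  orig:{}
  [0..1]={S}  "aa"
  [1..2]={S}  "aa"
  [0..2]={X2}  "aaa"  orig:{}

S ∉ T[0,2] ⇒ NO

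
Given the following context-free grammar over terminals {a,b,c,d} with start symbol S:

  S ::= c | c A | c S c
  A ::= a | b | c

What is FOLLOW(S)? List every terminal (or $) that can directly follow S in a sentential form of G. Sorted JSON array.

FIRST iteration:
[1]
  A via A→a: +{a}
  A via A→b: +{b}
  A via A→c: +{c}
  S via S→c: +{c}
  S: {c}  A: {a,b,c}
[2] — fixpoint
  S: {c}  A: {a,b,c}

Compute FOLLOW by fixpoint:
initialize: $ ∈ FOLLOW(S)
pass 1:
  S→c A: FOLLOW(A) ⊇ FOLLOW(S) ⊇ {$}; new: +{$}
  S→c S c: FOLLOW(S) ⊇ FIRST(c) = {c}; new: +{c}
  FOLLOW[S]={$,c}  FOLLOW[A]={$}
pass 2:
  S→c A: FOLLOW(A) ⊇ FOLLOW(S) ⊇ {$,c}; new: +{c}
  FOLLOW[S]={$,c}  FOLLOW[A]={$,c}
pass 3: done
  FOLLOW[S]={$,c}  FOLLOW[A]={$,c}

FOLLOW(S) = ["$", "c"]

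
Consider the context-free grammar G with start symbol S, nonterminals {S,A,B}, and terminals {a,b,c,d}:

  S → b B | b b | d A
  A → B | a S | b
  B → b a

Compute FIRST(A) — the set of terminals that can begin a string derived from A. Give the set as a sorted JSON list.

FIRST iteration:
pass 1:
  A via A→a S: +{a}
  A via A→b: +{b}
  B via B→b a: +{b}
  S via S→b B: +{b}
  S via S→d A: +{d}
  FIRST(S)={b,d}  FIRST(A)={a,b}  FIRST(B)={b}
pass 2: — fixpoint
  FIRST(S)={b,d}  FIRST(A)={a,b}  FIRST(B)={b}

FIRST(A) = ["a", "b"]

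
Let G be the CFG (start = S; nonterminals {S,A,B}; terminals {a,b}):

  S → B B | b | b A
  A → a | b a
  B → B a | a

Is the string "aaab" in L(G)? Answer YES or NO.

CNF form of G:
  S -> B B | T0 A | b
  A -> T0 T1 | a
  B -> B T1 | a
  T0 -> b
  T1 -> a

CYK fill:
  T[0,0] 'a' = {A,B,T1}  orig:{A,B}
  T[1,1] 'a' = {A,B,T1}  orig:{A,B}
  T[2,2] 'a' = {A,B,T1}  orig:{A,B}
  T[3,3] 'b' = {S,T0}  orig:{S}
  T[0,1] 'aa' = {B,S}
  T[1,2] 'aa' = {B,S}
  T[2,3] 'ab' = ∅
  T[0,2] 'aaa' = {B,S}
  T[1,3] 'aab' = ∅
  T[0,3] 'aaab' = ∅

S ∉ T[0,3] ⇒ NO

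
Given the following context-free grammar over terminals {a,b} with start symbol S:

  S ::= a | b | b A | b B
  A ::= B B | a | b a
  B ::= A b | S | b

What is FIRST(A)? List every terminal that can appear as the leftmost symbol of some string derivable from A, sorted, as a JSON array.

Compute FIRST by fixpoint:
round 1:
  A via A→a: +{a}
  A via A→b a: +{b}
  B via B→A b: +{a,b}
  S via S→a: +{a}
  S via S→b: +{b}
  FIRST[S]={a,b}  FIRST[A]={a,b}  FIRST[B]={a,b}
round 2: done
  FIRST[S]={a,b}  FIRST[A]={a,b}  FIRST[B]={a,b}

FIRST(A) = ["a", "b"]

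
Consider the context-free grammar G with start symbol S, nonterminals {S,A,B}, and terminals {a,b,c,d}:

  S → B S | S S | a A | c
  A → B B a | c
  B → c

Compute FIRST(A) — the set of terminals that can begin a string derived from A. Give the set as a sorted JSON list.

FIRST iteration:
round 1:
  A via A→c: +{c}
  B via B→c: +{c}
  S via S→B S: +{c}
  S via S→a A: +{a}
  FIRST[S]={a,c}  FIRST[A]={c}  FIRST[B]={c}
round 2: done
  FIRST[S]={a,c}  FIRST[A]={c}  FIRST[B]={c}

FIRST(A) = ["c"]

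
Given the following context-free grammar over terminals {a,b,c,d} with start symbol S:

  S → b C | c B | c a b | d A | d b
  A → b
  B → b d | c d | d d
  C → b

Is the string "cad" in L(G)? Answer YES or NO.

CNF form of G:
  S -> T0 C | T1 A | T1 T0 | T2 B | T2 X4
  A -> b
  B -> T0 T1 | T1 T1 | T2 T1
  C -> b
  T0 -> b
  T1 -> d
  T2 -> c
  T3 -> a
  X4 -> T3 T0

CYK table (by increasing span):
  T[0,0] 'c' = {T2}  orig:{}
  T[1,1] 'a' = {T3}  orig:{}
  T[2,2] 'd' = {T1}  orig:{}
  T[0,1] 'ca' = ∅
  T[1,2] 'ad' = ∅
  T[0,2] 'cad' = ∅

S ∉ T[0,2] ⇒ NO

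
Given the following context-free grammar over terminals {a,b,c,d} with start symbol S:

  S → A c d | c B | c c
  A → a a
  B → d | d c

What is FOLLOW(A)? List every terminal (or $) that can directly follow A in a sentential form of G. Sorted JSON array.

FIRST sets, iterate to fixpoint:
[1]
  A via A→a a: +{a}
  B via B→d: +{d}
  S via S→A c d: +{a}
  S via S→c B: +{c}
  FIRST(S)={a,c}  FIRST(A)={a}  FIRST(B)={d}
[2] (stable)
  FIRST(S)={a,c}  FIRST(A)={a}  FIRST(B)={d}

FOLLOW sets:
initialize: $ ∈ FOLLOW(S)
pass 1:
  S→A c d: FOLLOW(A) ⊇ FIRST(c) = {c}; new: +{c}
  S→c B: FOLLOW(B) ⊇ FOLLOW(S) ⊇ {$}; new: +{$}
  S: {$}  A: {c}  B: {$}
pass 2: done
  S: {$}  A: {c}  B: {$}

FOLLOW(A) = ["c"]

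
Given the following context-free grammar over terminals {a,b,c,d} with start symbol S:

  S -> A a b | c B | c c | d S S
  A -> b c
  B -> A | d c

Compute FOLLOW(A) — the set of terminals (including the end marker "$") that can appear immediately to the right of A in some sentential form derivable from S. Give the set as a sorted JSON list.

Compute FIRST by fixpoint:
round 1:
  A via A→b c: +{b}
  B via B→A: +{b}
  B via B→d c: +{d}
  S via S→A a b: +{b}
  S via S→c B: +{c}
  S via S→d S S: +{d}
  FIRST[S]={b,c,d}  FIRST[A]={b}  FIRST[B]={b,d}
round 2: done
  FIRST[S]={b,c,d}  FIRST[A]={b}  FIRST[B]={b,d}

Compute FOLLOW by fixpoint:
initialize: $ ∈ FOLLOW(S)
[1]
  S→A a b: FOLLOW(A) ⊇ FIRST(a) = {a}; new: +{a}
  S→c B: FOLLOW(B) ⊇ FOLLOW(S) ⊇ {$}; new: +{$}
  S→d S S: FOLLOW(S) ⊇ FIRST(S) = {b,c,d}; new: +{b,c,d}
  S: {$,b,c,d}  A: {a}  B: {$}
[2]
  B→A: FOLLOW(A) ⊇ FOLLOW(B) ⊇ {$}; new: +{$}
  S→c B: FOLLOW(B) ⊇ FOLLOW(S) ⊇ {$,b,c,d}; new: +{b,c,d}
  S: {$,b,c,d}  A: {$,a}  B: {$,b,c,d}
[3]
  B→A: FOLLOW(A) ⊇ FOLLOW(B) ⊇ {$,b,c,d}; new: +{b,c,d}
  S: {$,b,c,d}  A: {$,a,b,c,d}  B: {$,b,c,d}
[4] (stable)
  S: {$,b,c,d}  A: {$,a,b,c,d}  B: {$,b,c,d}

FOLLOW(A) = ["$", "a", "b", "c", "d"]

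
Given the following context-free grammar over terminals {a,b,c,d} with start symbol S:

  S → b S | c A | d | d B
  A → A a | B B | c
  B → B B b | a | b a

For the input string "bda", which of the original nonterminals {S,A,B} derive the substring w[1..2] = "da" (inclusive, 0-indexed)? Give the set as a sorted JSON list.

Convert to CNF:
  S -> T1 S | T2 A | T3 B | d
  A -> A T0 | B B | c
  B -> B X4 | T1 T0 | a
  T0 -> a
  T1 -> b
  T2 -> c
  T3 -> d
  X4 -> B T1

CYK table (by increasing span) — only the sub-triangle for w[1..2]:
  cell(1,1) d: {S,T3}  orig:{S}
  cell(2,2) a: {B,T0}  orig:{B}
  cell(1,2) da: {S}

Original NTs in T[1,2] deriving "da": ["S"]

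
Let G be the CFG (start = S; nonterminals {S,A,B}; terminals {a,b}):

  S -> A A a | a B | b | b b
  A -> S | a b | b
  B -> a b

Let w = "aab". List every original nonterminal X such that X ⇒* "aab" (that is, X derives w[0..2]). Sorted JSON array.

CNF form of G:
  S -> A X3 | T0 B | T1 T1 | b
  A -> A X2 | T0 B | T0 T1 | T1 T1 | b
  B -> T0 T1
  T0 -> a
  T1 -> b
  X2 -> A T0
  X3 -> A T0

Fill CYK table bottom-up (cells [i..j] with 0 ≤ i ≤ j ≤ 2 only):
  cell(0,0) a: {T0}  orig:{}
  cell(1,1) a: {T0}  orig:{}
  cell(2,2) b: {A,S,T1}  orig:{A,S}
  cell(0,1) aa: ∅
  cell(1,2) ab: {A,B}
  cell(0,2) aab: {A,S}

Original NTs in T[0,2] deriving "aab": ["A", "S"]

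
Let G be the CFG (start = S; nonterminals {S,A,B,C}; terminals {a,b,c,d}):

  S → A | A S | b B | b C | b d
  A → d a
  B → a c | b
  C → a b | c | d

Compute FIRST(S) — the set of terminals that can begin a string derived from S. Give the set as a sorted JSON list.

Compute FIRST by fixpoint:
round 1:
  A via A→d a: +{d}
  B via B→a c: +{a}
  B via B→b: +{b}
  C via C→a b: +{a}
  C via C→c: +{c}
  C via C→d: +{d}
  S via S→A: +{d}
  S via S→b B: +{b}
  S: {b,d}  A: {d}  B: {a,b}  C: {a,c,d}
round 2: — fixpoint
  S: {b,d}  A: {d}  B: {a,b}  C: {a,c,d}

FIRST(S) = ["b", "d"]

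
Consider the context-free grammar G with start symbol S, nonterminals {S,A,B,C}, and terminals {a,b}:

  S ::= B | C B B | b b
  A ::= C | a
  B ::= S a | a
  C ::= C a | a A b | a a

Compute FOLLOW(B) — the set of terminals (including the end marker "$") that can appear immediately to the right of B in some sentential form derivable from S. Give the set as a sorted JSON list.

FIRST sets, iterate to fixpoint:
round 1:
  A via A→a: +{a}
  B via B→a: +{a}
  C via C→a A b: +{a}
  S via S→B: +{a}
  S via S→b b: +{b}
  FIRST(S)={a,b}  FIRST(A)={a}  FIRST(B)={a}  FIRST(C)={a}
round 2:
  B via B→S a: +{b}
  FIRST(S)={a,b}  FIRST(A)={a}  FIRST(B)={a,b}  FIRST(C)={a}
round 3: (stable)
  FIRST(S)={a,b}  FIRST(A)={a}  FIRST(B)={a,b}  FIRST(C)={a}

FOLLOW sets:
initialize: $ ∈ FOLLOW(S)
round 1:
  B→S a: FOLLOW(S) ⊇ FIRST(a) = {a}; new: +{a}
  C→C a: FOLLOW(C) ⊇ FIRST(a) = {a}; new: +{a}
  C→a A b: FOLLOW(A) ⊇ FIRST(b) = {b}; new: +{b}
  S→B: FOLLOW(B) ⊇ FOLLOW(S) ⊇ {$,a}; new: +{$,a}
  S→C B B: FOLLOW(C) ⊇ FIRST(B) = {a,b}; new: +{b}
  S→C B B: FOLLOW(B) ⊇ FIRST(B) = {a,b}; new: +{b}
  S: {$,a}  A: {b}  B: {$,a,b}  C: {a,b}
round 2: done
  S: {$,a}  A: {b}  B: {$,a,b}  C: {a,b}

FOLLOW(B) = ["$", "a", "b"]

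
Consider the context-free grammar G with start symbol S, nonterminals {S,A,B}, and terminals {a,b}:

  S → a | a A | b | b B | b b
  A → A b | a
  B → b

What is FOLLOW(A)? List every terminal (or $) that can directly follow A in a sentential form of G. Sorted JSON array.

FIRST iteration:
[1]
  A via A→a: +{a}
  B via B→b: +{b}
  S via S→a: +{a}
  S via S→b: +{b}
  FIRST[S]={a,b}  FIRST[A]={a}  FIRST[B]={b}
[2] (no change)
  FIRST[S]={a,b}  FIRST[A]={a}  FIRST[B]={b}

FOLLOW iteration:
FOLLOW(S) := {$}
[1]
  A→A b: FOLLOW(A) ⊇ FIRST(b) = {b}; new: +{b}
  S→a A: FOLLOW(A) ⊇ FOLLOW(S) ⊇ {$}; new: +{$}
  S→b B: FOLLOW(B) ⊇ FOLLOW(S) ⊇ {$}; new: +{$}
  FOLLOW[S]={$}  FOLLOW[A]={$,b}  FOLLOW[B]={$}
[2] — fixpoint
  FOLLOW[S]={$}  FOLLOW[A]={$,b}  FOLLOW[B]={$}

FOLLOW(A) = ["$", "b"]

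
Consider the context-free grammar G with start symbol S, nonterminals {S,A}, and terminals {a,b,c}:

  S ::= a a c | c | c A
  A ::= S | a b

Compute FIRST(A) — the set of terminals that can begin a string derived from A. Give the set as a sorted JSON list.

Compute FIRST by fixpoint:
[1]
  A via A→a b: +{a}
  S via S→a a c: +{a}
  S via S→c: +{c}
  FIRST[S]={a,c}  FIRST[A]={a}
[2]
  A via A→S: +{c}
  FIRST[S]={a,c}  FIRST[A]={a,c}
[3] — fixpoint
  FIRST[S]={a,c}  FIRST[A]={a,c}

FIRST(A) = ["a", "c"]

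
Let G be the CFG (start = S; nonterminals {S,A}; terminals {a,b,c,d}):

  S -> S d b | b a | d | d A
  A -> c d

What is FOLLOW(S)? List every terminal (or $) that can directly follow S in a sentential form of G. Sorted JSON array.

FIRST iteration:
round 1:
  A via A→c d: +{c}
  S via S→b a: +{b}
  S via S→d: +{d}
  FIRST[S]={b,d}  FIRST[A]={c}
round 2: — fixpoint
  FIRST[S]={b,d}  FIRST[A]={c}

Compute FOLLOW by fixpoint:
initialize: $ ∈ FOLLOW(S)
iter 1:
  S→S d b: FOLLOW(S) ⊇ FIRST(d) = {d}; new: +{d}
  S→d A: FOLLOW(A) ⊇ FOLLOW(S) ⊇ {$,d}; new: +{$,d}
  FOLLOW[S]={$,d}  FOLLOW[A]={$,d}
iter 2: done
  FOLLOW[S]={$,d}  FOLLOW[A]={$,d}

FOLLOW(S) = ["$", "d"]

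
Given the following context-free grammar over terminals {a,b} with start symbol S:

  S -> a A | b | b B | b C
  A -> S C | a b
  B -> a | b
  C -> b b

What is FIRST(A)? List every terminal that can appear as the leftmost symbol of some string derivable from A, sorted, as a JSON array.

FIRST iteration:
[1]
  A via A→a b: +{a}
  B via B→a: +{a}
  B via B→b: +{b}
  C via C→b b: +{b}
  S via S→a A: +{a}
  S via S→b: +{b}
  S: {a,b}  A: {a}  B: {a,b}  C: {b}
[2]
  A via A→S C: +{b}
  S: {a,b}  A: {a,b}  B: {a,b}  C: {b}
[3] — fixpoint
  S: {a,b}  A: {a,b}  B: {a,b}  C: {b}

FIRST(A) = ["a", "b"]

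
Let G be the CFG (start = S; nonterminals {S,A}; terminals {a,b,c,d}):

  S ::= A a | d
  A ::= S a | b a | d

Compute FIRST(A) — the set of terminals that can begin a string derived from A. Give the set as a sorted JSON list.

FIRST iteration:
iter 1:
  A via A→b a: +{b}
  A via A→d: +{d}
  S via S→A a: +{b,d}
  FIRST(S)={b,d}  FIRST(A)={b,d}
iter 2: (stable)
  FIRST(S)={b,d}  FIRST(A)={b,d}

FIRST(A) = ["b", "d"]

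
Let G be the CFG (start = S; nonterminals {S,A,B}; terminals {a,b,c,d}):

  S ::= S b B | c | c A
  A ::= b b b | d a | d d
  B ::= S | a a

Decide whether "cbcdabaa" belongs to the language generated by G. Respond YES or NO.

Convert to CNF:
  S -> S X6 | T3 A | c
  A -> T0 X4 | T1 T1 | T1 T2
  B -> S X5 | T2 T2 | T3 A | c
  T0 -> b
  T1 -> d
  T2 -> a
  T3 -> c
  X4 -> T0 T0
  X5 -> T0 B
  X6 -> T0 B

CYK fill:
  cell(0,0) c: {B,S,T3}  orig:{B,S}
  cell(1,1) b: {T0}  orig:{}
  cell(2,2) c: {B,S,T3}  orig:{B,S}
  cell(3,3) d: {T1}  orig:{}
  cell(4,4) a: {T2}  orig:{}
  cell(5,5) b: {T0}  orig:{}
  cell(6,6) a: {T2}  orig:{}
  cell(7,7) a: {T2}  orig:{}
  cell(0,1) cb: ∅
  cell(1,2) bc: {X5,X6}  orig:{}
  cell(2,3) cd: ∅
  cell(3,4) da: {A}
  cell(4,5) ab: ∅
  cell(5,6) ba: ∅
  cell(6,7) aa: {B}
  cell(0,2) cbc: {B,S}
  cell(1,3) bcd: ∅
  cell(2,4) cda: {B,S}
  cell(3,5) dab: ∅
  cell(4,6) aba: ∅
  cell(5,7) baa: {X5,X6}  orig:{}
  cell(0,3) cbcd: ∅
  cell(1,4) bcda: {X5,X6}  orig:{}
  cell(2,5) cdab: ∅
  cell(3,6) daba: ∅
  cell(4,7) abaa: ∅
  cell(0,4) cbcda: {B,S}
  cell(1,5) bcdab: ∅
  cell(2,6) cdaba: ∅
  cell(3,7) dabaa: ∅
  cell(0,5) cbcdab: ∅
  cell(1,6) bcdaba: ∅
  cell(2,7) cdabaa: {B,S}
  cell(0,6) cbcdaba: ∅
  cell(1,7) bcdabaa: {X5,X6}  orig:{}
  cell(0,7) cbcdabaa: {B,S}

S ∈ T[0,7] ⇒ YES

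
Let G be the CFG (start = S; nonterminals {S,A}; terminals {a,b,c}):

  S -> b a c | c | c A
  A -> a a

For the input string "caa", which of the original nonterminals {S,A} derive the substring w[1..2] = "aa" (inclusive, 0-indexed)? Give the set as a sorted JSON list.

CNF form of G:
  S -> T1 X3 | T2 A | c
  A -> T0 T0
  T0 -> a
  T1 -> b
  T2 -> c
  X3 -> T0 T2

CYK fill — only the sub-triangle for w[1..2]:
  cell(1,1) a: {T0}  orig:{}
  cell(2,2) a: {T0}  orig:{}
  cell(1,2) aa: {A}

Original NTs in T[1,2] deriving "aa": ["A"]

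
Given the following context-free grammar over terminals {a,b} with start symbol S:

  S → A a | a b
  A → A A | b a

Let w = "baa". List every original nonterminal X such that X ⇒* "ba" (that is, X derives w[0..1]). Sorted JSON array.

Convert to CNF:
  S -> A T1 | T1 T0
  A -> A A | T0 T1
  T0 -> b
  T1 -> a

CYK fill — only the sub-triangle for w[0..1]:
  T[0,0] 'b' = {T0}  orig:{}
  T[1,1] 'a' = {T1}  orig:{}
  T[0,1] 'ba' = {A}

Original NTs in T[0,1] deriving "ba": ["A"]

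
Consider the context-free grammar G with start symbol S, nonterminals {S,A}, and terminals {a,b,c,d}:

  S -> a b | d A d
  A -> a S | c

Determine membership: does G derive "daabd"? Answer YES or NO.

CNF form of G:
  S -> T0 T1 | T2 X3
  A -> T0 S | c
  T0 -> a
  T1 -> b
  T2 -> d
  X3 -> A T2

Fill CYK table bottom-up:
  cell(0,0) d: {T2}  orig:{}
  cell(1,1) a: {T0}  orig:{}
  cell(2,2) a: {T0}  orig:{}
  cell(3,3) b: {T1}  orig:{}
  cell(4,4) d: {T2}  orig:{}
  cell(0,1) da: ∅
  cell(1,2) aa: ∅
  cell(2,3) ab: {S}
  cell(3,4) bd: ∅
  cell(0,2) daa: ∅
  cell(1,3) aab: {A}
  cell(2,4) abd: ∅
  cell(0,3) daab: ∅
  cell(1,4) aabd: {X3}  orig:{}
  cell(0,4) daabd: {S}

S ∈ T[0,4] ⇒ YES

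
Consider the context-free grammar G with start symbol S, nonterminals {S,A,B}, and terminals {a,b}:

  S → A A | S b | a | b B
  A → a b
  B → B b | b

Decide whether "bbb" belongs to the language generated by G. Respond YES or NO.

CNF form of G:
  S -> A A | S T1 | T1 B | a
  A -> T0 T1
  B -> B T1 | b
  T0 -> a
  T1 -> b

Fill CYK table bottom-up:
  T[0,0] 'b' = {B,T1}  orig:{B}
  T[1,1] 'b' = {B,T1}  orig:{B}
  T[2,2] 'b' = {B,T1}  orig:{B}
  T[0,1] 'bb' = {B,S}
  T[1,2] 'bb' = {B,S}
  T[0,2] 'bbb' = {B,S}

S ∈ T[0,2] ⇒ YES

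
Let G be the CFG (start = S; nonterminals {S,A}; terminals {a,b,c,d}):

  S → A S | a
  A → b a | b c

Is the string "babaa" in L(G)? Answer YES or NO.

CNF form of G:
  S -> A S | a
  A -> T0 T1 | T0 T2
  T0 -> b
  T1 -> a
  T2 -> c

CYK fill:
  T[0,0] 'b' = {T0}  orig:{}
  T[1,1] 'a' = {S,T1}  orig:{S}
  T[2,2] 'b' = {T0}  orig:{}
  T[3,3] 'a' = {S,T1}  orig:{S}
  T[4,4] 'a' = {S,T1}  orig:{S}
  T[0,1] 'ba' = {A}
  T[1,2] 'ab' = ∅
  T[2,3] 'ba' = {A}
  T[3,4] 'aa' = ∅
  T[0,2] 'bab' = ∅
  T[1,3] 'aba' = ∅
  T[2,4] 'baa' = {S}
  T[0,3] 'baba' = ∅
  T[1,4] 'abaa' = ∅
  T[0,4] 'babaa' = {S}

S ∈ T[0,4] ⇒ YES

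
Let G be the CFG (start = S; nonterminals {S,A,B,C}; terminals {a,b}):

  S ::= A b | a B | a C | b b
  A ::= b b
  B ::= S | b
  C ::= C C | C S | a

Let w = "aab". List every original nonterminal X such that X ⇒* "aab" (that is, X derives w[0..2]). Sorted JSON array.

CNF form of G:
  S -> A T0 | T0 T0 | T1 B | T1 C
  A -> T0 T0
  B -> A T0 | T0 T0 | T1 B | T1 C | b
  C -> C C | C S | a
  T0 -> b
  T1 -> a

CYK table (by increasing span) — only the sub-triangle for w[0..2]:
  cell(0,0) a: {C,T1}  orig:{C}
  cell(1,1) a: {C,T1}  orig:{C}
  cell(2,2) b: {B,T0}  orig:{B}
  cell(0,1) aa: {B,C,S}
  cell(1,2) ab: {B,S}
  cell(0,2) aab: {B,C,S}

Original NTs in T[0,2] deriving "aab": ["B", "C", "S"]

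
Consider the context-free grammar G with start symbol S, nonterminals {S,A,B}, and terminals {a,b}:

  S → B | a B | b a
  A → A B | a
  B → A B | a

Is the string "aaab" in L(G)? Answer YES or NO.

Convert to CNF:
  S -> A B | T0 B | T1 T0 | a
  A -> A B | a
  B -> A B | a
  T0 -> a
  T1 -> b

Fill CYK table bottom-up:
  [0..0]={A,B,S,T0}  "a"  orig:{A,B,S}
  [1..1]={A,B,S,T0}  "a"  orig:{A,B,S}
  [2..2]={A,B,S,T0}  "a"  orig:{A,B,S}
  [3..3]={T1}  "b"  orig:{}
  [0..1]={A,B,S}  "aa"
  [1..2]={A,B,S}  "aa"
  [2..3]=∅  "ab"
  [0..2]={A,B,S}  "aaa"
  [1..3]=∅  "aab"
  [0..3]=∅  "aaab"

S ∉ T[0,3] ⇒ NO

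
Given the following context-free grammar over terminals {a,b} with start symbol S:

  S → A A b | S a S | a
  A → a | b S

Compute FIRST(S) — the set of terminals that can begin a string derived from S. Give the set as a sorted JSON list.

Compute FIRST by fixpoint:
iter 1:
  A via A→a: +{a}
  A via A→b S: +{b}
  S via S→A A b: +{a,b}
  FIRST(S)={a,b}  FIRST(A)={a,b}
iter 2: (stable)
  FIRST(S)={a,b}  FIRST(A)={a,b}

FIRST(S) = ["a", "b"]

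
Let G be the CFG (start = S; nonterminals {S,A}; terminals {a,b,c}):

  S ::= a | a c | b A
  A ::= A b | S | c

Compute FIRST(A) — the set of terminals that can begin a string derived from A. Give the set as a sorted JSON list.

Compute FIRST by fixpoint:
round 1:
  A via A→c: +{c}
  S via S→a: +{a}
  S via S→b A: +{b}
  FIRST(S)={a,b}  FIRST(A)={c}
round 2:
  A via A→S: +{a,b}
  FIRST(S)={a,b}  FIRST(A)={a,b,c}
round 3: (no change)
  FIRST(S)={a,b}  FIRST(A)={a,b,c}

FIRST(A) = ["a", "b", "c"]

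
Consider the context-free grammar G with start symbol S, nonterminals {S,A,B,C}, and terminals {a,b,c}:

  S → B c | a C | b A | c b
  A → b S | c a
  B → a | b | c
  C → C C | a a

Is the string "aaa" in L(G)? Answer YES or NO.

CNF form of G:
  S -> B T1 | T0 A | T1 T0 | T2 C
  A -> T0 S | T1 T2
  B -> a | b | c
  C -> C C | T2 T2
  T0 -> b
  T1 -> c
  T2 -> a

CYK fill:
  cell(0,0) a: {B,T2}  orig:{B}
  cell(1,1) a: {B,T2}  orig:{B}
  cell(2,2) a: {B,T2}  orig:{B}
  cell(0,1) aa: {C}
  cell(1,2) aa: {C}
  cell(0,2) aaa: {S}

S ∈ T[0,2] ⇒ YES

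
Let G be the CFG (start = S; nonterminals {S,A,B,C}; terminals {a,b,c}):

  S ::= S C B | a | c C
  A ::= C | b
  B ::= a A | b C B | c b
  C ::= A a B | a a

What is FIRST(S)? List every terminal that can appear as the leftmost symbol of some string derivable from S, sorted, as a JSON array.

Compute FIRST by fixpoint:
pass 1:
  A via A→b: +{b}
  B via B→a A: +{a}
  B via B→b C B: +{b}
  B via B→c b: +{c}
  C via C→A a B: +{b}
  C via C→a a: +{a}
  S via S→a: +{a}
  S via S→c C: +{c}
  FIRST[S]={a,c}  FIRST[A]={b}  FIRST[B]={a,b,c}  FIRST[C]={a,b}
pass 2:
  A via A→C: +{a}
  FIRST[S]={a,c}  FIRST[A]={a,b}  FIRST[B]={a,b,c}  FIRST[C]={a,b}
pass 3: (no change)
  FIRST[S]={a,c}  FIRST[A]={a,b}  FIRST[B]={a,b,c}  FIRST[C]={a,b}

FIRST(S) = ["a", "c"]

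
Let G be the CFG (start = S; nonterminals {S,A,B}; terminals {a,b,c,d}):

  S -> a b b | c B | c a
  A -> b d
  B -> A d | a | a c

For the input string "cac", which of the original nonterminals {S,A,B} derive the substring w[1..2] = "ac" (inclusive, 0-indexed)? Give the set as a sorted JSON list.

CNF form of G:
  S -> T2 X4 | T3 B | T3 T2
  A -> T0 T1
  B -> A T1 | T2 T3 | a
  T0 -> b
  T1 -> d
  T2 -> a
  T3 -> c
  X4 -> T0 T0

CYK table (by increasing span), restricted to cells inside w[1..2]:
  [1..1]={B,T2}  "a"  orig:{B}
  [2..2]={T3}  "c"  orig:{}
  [1..2]={B}  "ac"

Original NTs in T[1,2] deriving "ac": ["B"]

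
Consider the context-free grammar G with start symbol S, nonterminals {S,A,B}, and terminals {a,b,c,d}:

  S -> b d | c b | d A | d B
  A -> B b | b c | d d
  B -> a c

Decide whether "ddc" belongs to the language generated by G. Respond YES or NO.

Convert to CNF:
  S -> T0 T2 | T1 T0 | T2 A | T2 B
  A -> B T0 | T0 T1 | T2 T2
  B -> T3 T1
  T0 -> b
  T1 -> c
  T2 -> d
  T3 -> a

Fill CYK table bottom-up:
  T[0,0] 'd' = {T2}  orig:{}
  T[1,1] 'd' = {T2}  orig:{}
  T[2,2] 'c' = {T1}  orig:{}
  T[0,1] 'dd' = {A}
  T[1,2] 'dc' = ∅
  T[0,2] 'ddc' = ∅

S ∉ T[0,2] ⇒ NO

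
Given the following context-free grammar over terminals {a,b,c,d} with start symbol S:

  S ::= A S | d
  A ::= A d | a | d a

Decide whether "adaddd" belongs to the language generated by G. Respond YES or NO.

CNF form of G:
  S -> A S | d
  A -> A T0 | T0 T1 | a
  T0 -> d
  T1 -> a

CYK table (by increasing span):
  [0..0]={A,T1}  "a"  orig:{A}
  [1..1]={S,T0}  "d"  orig:{S}
  [2..2]={A,T1}  "a"  orig:{A}
  [3..3]={S,T0}  "d"  orig:{S}
  [4..4]={S,T0}  "d"  orig:{S}
  [5..5]={S,T0}  "d"  orig:{S}
  [0..1]={A,S}  "ad"
  [1..2]={A}  "da"
  [2..3]={A,S}  "ad"
  [3..4]=∅  "dd"
  [4..5]=∅  "dd"
  [0..2]=∅  "ada"
  [1..3]={A,S}  "dad"
  [2..4]={A,S}  "add"
  [3..5]=∅  "ddd"
  [0..3]={S}  "adad"
  [1..4]={A,S}  "dadd"
  [2..5]={A,S}  "addd"
  [0..4]={S}  "adadd"
  [1..5]={A,S}  "daddd"
  [0..5]={S}  "adaddd"

S ∈ T[0,5] ⇒ YES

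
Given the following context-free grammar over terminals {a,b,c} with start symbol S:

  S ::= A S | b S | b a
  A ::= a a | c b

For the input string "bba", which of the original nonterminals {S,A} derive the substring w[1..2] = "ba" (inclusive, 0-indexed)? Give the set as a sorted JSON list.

Convert to CNF:
  S -> A S | T2 S | T2 T0
  A -> T0 T0 | T1 T2
  T0 -> a
  T1 -> c
  T2 -> b

Fill CYK table bottom-up, restricted to cells inside w[1..2]:
  T[1,1] 'b' = {T2}  orig:{}
  T[2,2] 'a' = {T0}  orig:{}
  T[1,2] 'ba' = {S}

Original NTs in T[1,2] deriving "ba": ["S"]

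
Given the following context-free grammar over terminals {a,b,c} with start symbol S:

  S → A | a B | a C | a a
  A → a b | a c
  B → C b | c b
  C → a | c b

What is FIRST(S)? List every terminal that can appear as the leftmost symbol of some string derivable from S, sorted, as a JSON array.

FIRST sets, iterate to fixpoint:
iter 1:
  A via A→a b: +{a}
  B via B→c b: +{c}
  C via C→a: +{a}
  C via C→c b: +{c}
  S via S→A: +{a}
  S: {a}  A: {a}  B: {c}  C: {a,c}
iter 2:
  B via B→C b: +{a}
  S: {a}  A: {a}  B: {a,c}  C: {a,c}
iter 3: (no change)
  S: {a}  A: {a}  B: {a,c}  C: {a,c}

FIRST(S) = ["a"]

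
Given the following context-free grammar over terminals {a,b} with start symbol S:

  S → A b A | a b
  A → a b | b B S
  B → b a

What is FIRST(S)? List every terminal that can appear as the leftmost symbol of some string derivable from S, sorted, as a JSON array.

FIRST iteration:
round 1:
  A via A→a b: +{a}
  A via A→b B S: +{b}
  B via B→b a: +{b}
  S via S→A b A: +{a,b}
  S: {a,b}  A: {a,b}  B: {b}
round 2: (no change)
  S: {a,b}  A: {a,b}  B: {b}

FIRST(S) = ["a", "b"]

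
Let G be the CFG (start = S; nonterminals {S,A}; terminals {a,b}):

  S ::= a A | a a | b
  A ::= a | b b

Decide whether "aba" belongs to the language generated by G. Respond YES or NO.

CNF form of G:
  S -> T1 A | T1 T1 | b
  A -> T0 T0 | a
  T0 -> b
  T1 -> a

CYK table (by increasing span):
  T[0,0] 'a' = {A,T1}  orig:{A}
  T[1,1] 'b' = {S,T0}  orig:{S}
  T[2,2] 'a' = {A,T1}  orig:{A}
  T[0,1] 'ab' = ∅
  T[1,2] 'ba' = ∅
  T[0,2] 'aba' = ∅

S ∉ T[0,2] ⇒ NO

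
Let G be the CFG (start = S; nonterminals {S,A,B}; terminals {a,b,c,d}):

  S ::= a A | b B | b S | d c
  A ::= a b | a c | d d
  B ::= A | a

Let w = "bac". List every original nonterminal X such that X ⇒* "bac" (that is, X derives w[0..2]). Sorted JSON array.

CNF form of G:
  S -> T0 A | T1 B | T1 S | T3 T2
  A -> T0 T1 | T0 T2 | T3 T3
  B -> T0 T1 | T0 T2 | T3 T3 | a
  T0 -> a
  T1 -> b
  T2 -> c
  T3 -> d

CYK fill — only the sub-triangle for w[0..2]:
  [0..0]={T1}  "b"  orig:{}
  [1..1]={B,T0}  "a"  orig:{B}
  [2..2]={T2}  "c"  orig:{}
  [0..1]={S}  "ba"
  [1..2]={A,B}  "ac"
  [0..2]={S}  "bac"

Original NTs in T[0,2] deriving "bac": ["S"]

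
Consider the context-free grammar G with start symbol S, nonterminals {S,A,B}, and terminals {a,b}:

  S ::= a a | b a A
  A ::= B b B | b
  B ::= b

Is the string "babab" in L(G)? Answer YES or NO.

Convert to CNF:
  S -> T0 X3 | T1 T1
  A -> B X2 | b
  B -> b
  T0 -> b
  T1 -> a
  X2 -> T0 B
  X3 -> T1 A

Fill CYK table bottom-up:
  [0..0]={A,B,T0}  "b"  orig:{A,B}
  [1..1]={T1}  "a"  orig:{}
  [2..2]={A,B,T0}  "b"  orig:{A,B}
  [3..3]={T1}  "a"  orig:{}
  [4..4]={A,B,T0}  "b"  orig:{A,B}
  [0..1]=∅  "ba"
  [1..2]={X3}  "ab"  orig:{}
  [2..3]=∅  "ba"
  [3..4]={X3}  "ab"  orig:{}
  [0..2]={S}  "bab"
  [1..3]=∅  "aba"
  [2..4]={S}  "bab"
  [0..3]=∅  "baba"
  [1..4]=∅  "abab"
  [0..4]=∅  "babab"

S ∉ T[0,4] ⇒ NO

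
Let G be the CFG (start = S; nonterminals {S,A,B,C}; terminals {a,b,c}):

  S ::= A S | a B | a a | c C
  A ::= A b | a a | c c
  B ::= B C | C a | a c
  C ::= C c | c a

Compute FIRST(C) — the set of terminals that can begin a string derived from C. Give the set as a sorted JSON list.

FIRST sets, iterate to fixpoint:
[1]
  A via A→a a: +{a}
  A via A→c c: +{c}
  B via B→a c: +{a}
  C via C→c a: +{c}
  S via S→A S: +{a,c}
  S: {a,c}  A: {a,c}  B: {a}  C: {c}
[2]
  B via B→C a: +{c}
  S: {a,c}  A: {a,c}  B: {a,c}  C: {c}
[3] done
  S: {a,c}  A: {a,c}  B: {a,c}  C: {c}

FIRST(C) = ["c"]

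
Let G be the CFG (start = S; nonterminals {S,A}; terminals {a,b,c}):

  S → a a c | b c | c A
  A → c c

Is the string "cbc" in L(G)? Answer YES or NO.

Convert to CNF:
  S -> T0 A | T1 X3 | T2 T0
  A -> T0 T0
  T0 -> c
  T1 -> a
  T2 -> b
  X3 -> T1 T0

CYK fill:
  cell(0,0) c: {T0}  orig:{}
  cell(1,1) b: {T2}  orig:{}
  cell(2,2) c: {T0}  orig:{}
  cell(0,1) cb: ∅
  cell(1,2) bc: {S}
  cell(0,2) cbc: ∅

S ∉ T[0,2] ⇒ NO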